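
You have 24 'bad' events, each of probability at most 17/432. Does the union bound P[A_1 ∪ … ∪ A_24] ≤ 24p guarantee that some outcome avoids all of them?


Union bound: P[∪_{i=1}^{24} A_i] ≤ Σ_i P[A_i] ≤ 24·p = 24·(17/432) = 17/18.
Numerically: 17/18 ≈ 0.944.
Is 17/18 < 1? YES.
Since P[∪ A_i] ≤ 17/18 < 1, the complement has P[∩ A_i^c] ≥ 1 − 17/18 = 1/18 > 0, so some outcome avoids every A_i.

24·p = 17/18 ≈ 0.944; existence CERTIFIED by the union bound.


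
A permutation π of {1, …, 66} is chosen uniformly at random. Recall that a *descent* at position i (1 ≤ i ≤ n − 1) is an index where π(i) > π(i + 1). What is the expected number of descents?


Write X = Σ X_I over i = 1, …, 65, with X_I the indicator of one descent.
There are 65 indicators.
For each fixed i, the pair (π(i), π(i+1)) is a uniformly random ordered pair of distinct values from {1, …, 66}; by symmetry P[π(i) > π(i+1)] = 1/2.
By linearity: E[X] = 65 · (1/2) = (66 − 1) · (1/2) = 65/2 ≈ 32.5000.

E[X] = 65/2 = 32.5000.


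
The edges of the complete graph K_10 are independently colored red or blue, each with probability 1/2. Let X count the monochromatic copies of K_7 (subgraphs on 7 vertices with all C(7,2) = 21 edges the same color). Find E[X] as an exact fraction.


Let X = Σ_S X_S over the C(10, 7) = 120 subsets S of size 7, where X_S = 1 if the K_7 on S is monochromatic.
For a fixed S, the K_7 on S has C(7, 2) = 21 edges. P[all 21 edges red] = (1/2)^21, and likewise for blue, so P[monochromatic] = 2·(1/2)^21 = 2^{1 − 21} = 1/1048576.
Summing: E[X] = C(10, 7) · 2^{1 − 21} = 120 · 1/1048576 = 15/131072.
Numerically: E[X] ≈ 0.00011.

E[X] = C(10,7)·2^(1−C(7,2)) = 15/131072 ≈ 0.00011.


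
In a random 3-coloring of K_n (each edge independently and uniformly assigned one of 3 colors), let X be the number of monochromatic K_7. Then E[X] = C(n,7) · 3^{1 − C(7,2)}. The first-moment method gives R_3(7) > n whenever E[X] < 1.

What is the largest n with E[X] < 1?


We need C(n, 7) · 3^{1 − 21} < 1, i.e. C(n, 7) < 3^{21 − 1} = 3486784401.
Check values of n near the boundary:
  n = 79: C(79, 7) = 2898753715; 2898753715 < 3486784401? YES
  n = 80: C(80, 7) = 3176716400; 3176716400 < 3486784401? YES
  n = 81: C(81, 7) = 3477216600; 3477216600 < 3486784401? YES
  n = 82: C(82, 7) = 3801756816; 3801756816 < 3486784401? NO
  n = 83: C(83, 7) = 4151918628; 4151918628 < 3486784401? NO
The largest n with C(n, 7) < 3486784401 is n = 81 (where E[X] = 42928600/43046721 ≈ 0.9972560). Hence R_3(7) > 81, i.e. R_3(7) ≥ 82.

Largest n = 81; hence R_3(7) > 81.


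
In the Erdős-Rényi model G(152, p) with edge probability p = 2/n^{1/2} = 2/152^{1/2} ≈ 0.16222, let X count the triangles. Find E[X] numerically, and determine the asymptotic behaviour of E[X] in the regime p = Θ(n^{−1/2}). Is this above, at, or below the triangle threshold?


Number of potential triangles: C(152, 3) = 573800.
Each occurs with probability p³ ≈ (0.16222)³ ≈ 4.2689848e-03.
By linearity: E[X] = C(152, 3)·p³ ≈ 573800 · 4.2689848e-03 ≈ 2449.54346.
Since α = 1/2 < 1, p = c/n^{1/2} ≫ 1/n is above the triangle threshold p ~ 1/n. Asymptotically E[X] ~ (c³/6)·n^{3(1−α)} = (2³/6)·n^{1.5} → ∞; triangles are abundant w.h.p.

E[X] ≈ 2449.54346; in regime p = Θ(1/n^{1/2}) E[X] diverges (above the triangle threshold p ~ 1/n).


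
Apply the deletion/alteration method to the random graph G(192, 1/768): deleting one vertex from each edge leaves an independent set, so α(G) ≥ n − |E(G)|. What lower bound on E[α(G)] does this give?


E[|E(G)|] = C(192, 2)·p = 18336 · (1/768) = 191/8.
E[α(G)] ≥ n − E[|E(G)|] = 192 − 191/8 = 1345/8.
Numerically: ≈ 168.12500.
(This is only a lower bound; the true E[α(G)] may be larger.)

E[α(G)] ≥ 1345/8 ≈ 168.12500.


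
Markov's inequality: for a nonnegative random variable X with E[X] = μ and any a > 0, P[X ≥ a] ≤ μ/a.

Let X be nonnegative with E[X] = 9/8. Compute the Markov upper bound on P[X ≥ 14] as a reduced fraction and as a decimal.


μ = E[X] = 9/8, a = 14.
Markov: P[X ≥ 14] ≤ μ/a = (9/8)/14 = 9/112.
Numerically: ≈ 0.0804.
(Since a = 14 > μ = 1.1250, the bound 9/112 is < 1 and informative.)

P[X ≥ 14] ≤ 9/112 ≈ 0.0804.


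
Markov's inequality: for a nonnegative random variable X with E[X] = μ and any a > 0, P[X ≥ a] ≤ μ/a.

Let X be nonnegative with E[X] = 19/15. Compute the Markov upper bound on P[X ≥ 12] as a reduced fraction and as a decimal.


μ = E[X] = 19/15, a = 12.
Markov: P[X ≥ 12] ≤ μ/a = (19/15)/12 = 19/180.
Numerically: ≈ 0.105556.
(Since a = 12 > μ = 1.266667, the bound 19/180 is < 1 and informative.)

P[X ≥ 12] ≤ 19/180 ≈ 0.105556.


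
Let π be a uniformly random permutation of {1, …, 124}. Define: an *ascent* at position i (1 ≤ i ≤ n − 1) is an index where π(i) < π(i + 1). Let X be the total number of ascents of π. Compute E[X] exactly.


Write X = Σ X_I over i = 1, …, 123, with X_I the indicator of one ascent.
There are 123 indicators.
For each fixed i, the pair (π(i), π(i+1)) is a uniformly random ordered pair of distinct values from {1, …, 124}; by symmetry P[π(i) < π(i+1)] = 1/2.
By linearity: E[X] = 123 · (1/2) = (124 − 1) · (1/2) = 123/2 ≈ 61.500000.

E[X] = 123/2 = 61.500000.


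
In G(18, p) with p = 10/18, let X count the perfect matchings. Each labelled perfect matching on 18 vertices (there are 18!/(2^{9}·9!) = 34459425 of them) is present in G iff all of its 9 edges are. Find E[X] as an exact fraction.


K_18 has 18!/(2^{9}·9!) = 34459425 labelled perfect matchings.
For each such perfect matching H, let X_H = 1 if all 9 edges of H are present in G. Then P[X_H = 1] = p^{9} = (5/9)^{9} = 1953125/387420489.
By linearity: E[X] = Σ_H E[X_H] = 34459425 · p^{9} = 34459425 · 1953125/387420489 = 830908203125/4782969.
Numerically: E[X] ≈ 1.74e+05.

E[X] = 34459425 · (5/9)^{9} = 830908203125/4782969 ≈ 1.74e+05.


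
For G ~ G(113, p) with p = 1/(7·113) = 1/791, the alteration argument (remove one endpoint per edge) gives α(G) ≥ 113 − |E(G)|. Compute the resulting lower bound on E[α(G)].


E[|E(G)|] = C(113, 2)·p = 6328 · (1/791) = 8.
E[α(G)] ≥ n − E[|E(G)|] = 113 − 8 = 105.
Numerically: ≈ 105.0000.
(This is only a lower bound; the true E[α(G)] may be larger.)

E[α(G)] ≥ 105 ≈ 105.0000.


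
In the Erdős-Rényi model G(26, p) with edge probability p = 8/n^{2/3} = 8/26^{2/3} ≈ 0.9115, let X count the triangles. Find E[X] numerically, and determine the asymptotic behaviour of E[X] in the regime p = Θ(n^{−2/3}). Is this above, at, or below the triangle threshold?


Number of potential triangles: C(26, 3) = 2600.
Each occurs with probability p³ ≈ (0.9115)³ ≈ 7.573964e-01.
By linearity: E[X] = C(26, 3)·p³ ≈ 2600 · 7.573964e-01 ≈ 1969.2308.
Since α = 2/3 < 1, p = c/n^{2/3} ≫ 1/n is above the triangle threshold p ~ 1/n. Asymptotically E[X] ~ (c³/6)·n^{3(1−α)} = (8³/6)·n^{1} → ∞; triangles are abundant w.h.p.

E[X] ≈ 1969.2308; in regime p = Θ(1/n^{2/3}) E[X] diverges (above the triangle threshold p ~ 1/n).


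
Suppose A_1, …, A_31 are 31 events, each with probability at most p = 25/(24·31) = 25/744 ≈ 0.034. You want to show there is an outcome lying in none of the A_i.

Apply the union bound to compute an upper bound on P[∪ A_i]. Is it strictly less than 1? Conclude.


Union bound: P[∪_{i=1}^{31} A_i] ≤ Σ_i P[A_i] ≤ 31·p = 31·(25/744) = 25/24.
Numerically: 25/24 ≈ 1.042.
Is 25/24 < 1? NO.
Since the bound 25/24 is ≥ 1, the union bound is uninformative here; it does NOT by itself certify existence.

31·p = 25/24 ≈ 1.042; existence NOT certified by the union bound.


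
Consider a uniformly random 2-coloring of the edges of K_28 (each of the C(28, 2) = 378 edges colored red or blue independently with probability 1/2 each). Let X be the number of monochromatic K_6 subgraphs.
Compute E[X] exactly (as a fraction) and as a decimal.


Let X = Σ_S X_S over the C(28, 6) = 376740 subsets S of size 6, where X_S = 1 if the K_6 on S is monochromatic.
For a fixed S, the K_6 on S has C(6, 2) = 15 edges. P[all 15 edges red] = (1/2)^15, and likewise for blue, so P[monochromatic] = 2·(1/2)^15 = 2^{1 − 15} = 1/16384.
By linearity of expectation: E[X] = C(28, 6) · 2^{1 − 15} = 376740 · 1/16384 = 94185/4096.
Numerically: E[X] ≈ 22.994385.

E[X] = C(28,6)·2^(1−C(6,2)) = 94185/4096 ≈ 22.994385.


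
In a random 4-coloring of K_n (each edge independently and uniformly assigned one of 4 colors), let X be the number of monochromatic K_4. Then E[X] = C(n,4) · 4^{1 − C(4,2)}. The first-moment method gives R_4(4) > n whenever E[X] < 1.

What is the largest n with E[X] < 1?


We need C(n, 4) · 4^{1 − 6} < 1, i.e. C(n, 4) < 4^{6 − 1} = 1024.
Check values of n near the boundary:
  n = 9: C(9, 4) = 126; 126 < 1024? YES
  n = 10: C(10, 4) = 210; 210 < 1024? YES
  n = 11: C(11, 4) = 330; 330 < 1024? YES
  n = 12: C(12, 4) = 495; 495 < 1024? YES
  n = 13: C(13, 4) = 715; 715 < 1024? YES
  n = 14: C(14, 4) = 1001; 1001 < 1024? YES
  n = 15: C(15, 4) = 1365; 1365 < 1024? NO
The largest n with C(n, 4) < 1024 is n = 14 (where E[X] = 1001/1024 ≈ 0.9775391). Hence R_4(4) > 14, i.e. R_4(4) ≥ 15.

Largest n = 14; hence R_4(4) > 14.


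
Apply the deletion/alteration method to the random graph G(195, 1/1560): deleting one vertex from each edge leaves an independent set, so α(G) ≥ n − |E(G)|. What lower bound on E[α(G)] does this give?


E[|E(G)|] = C(195, 2)·p = 18915 · (1/1560) = 97/8.
E[α(G)] ≥ n − E[|E(G)|] = 195 − 97/8 = 1463/8.
Numerically: ≈ 182.875000.
(This is only a lower bound; the true E[α(G)] may be larger.)

E[α(G)] ≥ 1463/8 ≈ 182.875000.


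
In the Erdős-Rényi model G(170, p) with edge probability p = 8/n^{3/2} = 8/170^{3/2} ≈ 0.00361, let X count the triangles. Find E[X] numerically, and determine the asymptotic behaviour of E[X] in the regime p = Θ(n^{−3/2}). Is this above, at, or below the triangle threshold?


Number of potential triangles: C(170, 3) = 804440.
Each occurs with probability p³ ≈ (0.00361)³ ≈ 4.70164e-08.
By linearity: E[X] = C(170, 3)·p³ ≈ 804440 · 4.70164e-08 ≈ 0.038.
Since α = 3/2 > 1, p = c/n^{3/2} = o(1/n) is below the triangle threshold p ~ 1/n. Asymptotically E[X] ~ (c³/6)·n^{3(1−α)} = (8³/6)·n^{-1.5} → 0, so by Markov's inequality G has no triangles w.h.p.

E[X] ≈ 0.038; in regime p = Θ(1/n^{3/2}) E[X] tends to 0 (below the triangle threshold p ~ 1/n).


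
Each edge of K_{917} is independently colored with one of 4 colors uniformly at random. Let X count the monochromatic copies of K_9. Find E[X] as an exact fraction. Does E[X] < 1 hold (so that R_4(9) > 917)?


E[X] = C(917, 9) · 4^{1 − 36} = 1214670081818390006810 · 4^{−35} = 1214670081818390006810/1180591620717411303424.
As a reduced fraction: E[X] = 607335040909195003405/590295810358705651712 ≈ 1.0289.
Is E[X] < 1? NO.
Since E[X] ≥ 1, the first-moment bound is inconclusive at n = 917; it does NOT by itself certify R_4(9) > 917.

E[X] = 607335040909195003405/590295810358705651712 ≈ 1.0289; E[X] ≥ 1; first-moment method inconclusive here.


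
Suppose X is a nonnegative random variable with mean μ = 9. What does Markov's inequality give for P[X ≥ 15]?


μ = E[X] = 9, a = 15.
Markov: P[X ≥ 15] ≤ μ/a = (9)/15 = 3/5.
Numerically: ≈ 0.600.
(Since a = 15 > μ = 9.000, the bound 3/5 is < 1 and informative.)

P[X ≥ 15] ≤ 3/5 ≈ 0.600.


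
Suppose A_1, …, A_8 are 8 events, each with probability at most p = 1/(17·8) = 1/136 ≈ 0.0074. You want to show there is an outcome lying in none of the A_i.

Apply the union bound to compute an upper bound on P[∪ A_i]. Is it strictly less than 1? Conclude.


Union bound: P[∪_{i=1}^{8} A_i] ≤ Σ_i P[A_i] ≤ 8·p = 8·(1/136) = 1/17.
Numerically: 1/17 ≈ 0.0588.
Is 1/17 < 1? YES.
Since P[∪ A_i] ≤ 1/17 < 1, the complement has P[∩ A_i^c] ≥ 1 − 1/17 = 16/17 > 0, so some outcome avoids every A_i.

8·p = 1/17 ≈ 0.0588; existence CERTIFIED by the union bound.


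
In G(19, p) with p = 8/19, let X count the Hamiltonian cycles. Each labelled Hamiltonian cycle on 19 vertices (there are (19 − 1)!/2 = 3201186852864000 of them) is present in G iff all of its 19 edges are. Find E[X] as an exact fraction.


K_19 has (19 − 1)!/2 = 3201186852864000 labelled Hamiltonian cycles.
For each such Hamiltonian cycle H, let X_H = 1 if all 19 edges of H are present in G. Then P[X_H = 1] = p^{19} = (8/19)^{19} = 144115188075855872/1978419655660313589123979.
By linearity of expectation: E[X] = Σ_H E[X_H] = 3201186852864000 · p^{19} = 3201186852864000 · 144115188075855872/1978419655660313589123979 = 461339645366452518590934417408000/1978419655660313589123979.
Numerically: E[X] ≈ 2.33e+08.

E[X] = 3201186852864000 · (8/19)^{19} = 461339645366452518590934417408000/1978419655660313589123979 ≈ 2.33e+08.


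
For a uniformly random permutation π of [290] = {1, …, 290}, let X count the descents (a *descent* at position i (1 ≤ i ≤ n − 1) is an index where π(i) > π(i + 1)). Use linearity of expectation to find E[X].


Write X = Σ X_I over i = 1, …, 289, with X_I the indicator of one descent.
There are 289 indicators.
For each fixed i, the pair (π(i), π(i+1)) is a uniformly random ordered pair of distinct values from {1, …, 290}; by symmetry P[π(i) > π(i+1)] = 1/2.
By linearity: E[X] = 289 · (1/2) = (290 − 1) · (1/2) = 289/2 ≈ 144.500000.

E[X] = 289/2 = 144.500000.


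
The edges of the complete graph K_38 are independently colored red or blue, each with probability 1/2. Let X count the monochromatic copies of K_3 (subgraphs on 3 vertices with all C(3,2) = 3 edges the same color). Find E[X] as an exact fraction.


Let X = Σ_S X_S over the C(38, 3) = 8436 subsets S of size 3, where X_S = 1 if the K_3 on S is monochromatic.
For a fixed S, the K_3 on S has C(3, 2) = 3 edges. P[all 3 edges red] = (1/2)^3, and likewise for blue, so P[monochromatic] = 2·(1/2)^3 = 2^{1 − 3} = 1/4.
Summing: E[X] = C(38, 3) · 2^{1 − 3} = 8436 · 1/4 = 2109.
Numerically: E[X] ≈ 2109.0000.

E[X] = C(38,3)·2^(1−C(3,2)) = 2109 ≈ 2109.0000.


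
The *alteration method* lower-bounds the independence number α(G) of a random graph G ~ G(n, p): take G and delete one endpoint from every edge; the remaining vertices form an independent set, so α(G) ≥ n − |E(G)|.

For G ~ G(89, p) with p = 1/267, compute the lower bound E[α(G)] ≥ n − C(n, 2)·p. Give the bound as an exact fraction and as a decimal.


E[|E(G)|] = C(89, 2)·p = 3916 · (1/267) = 44/3.
E[α(G)] ≥ n − E[|E(G)|] = 89 − 44/3 = 223/3.
Numerically: ≈ 74.3333.
(This is only a lower bound; the true E[α(G)] may be larger.)

E[α(G)] ≥ 223/3 ≈ 74.3333.


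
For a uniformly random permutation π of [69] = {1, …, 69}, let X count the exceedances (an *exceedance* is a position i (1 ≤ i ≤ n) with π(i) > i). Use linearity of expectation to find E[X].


Write X = Σ_{i=1}^{69} X_i, where X_i = 1_{π(i) > i}.
For each fixed i, π(i) is uniform over {1, …, 69} (marginal of a uniform permutation), so P[π(i) > i] = (n − i)/n. Summing: Σ_{i=1}^{69} (n − i)/n = (0 + 1 + … + 68)/69 = 69(69 − 1)/(2·69) = (69 − 1)/2.
Hence E[X] = Σ_{i=1}^{69} (69 − i)/69 = 34 ≈ 34.00000.

E[X] = 34 = 34.00000.


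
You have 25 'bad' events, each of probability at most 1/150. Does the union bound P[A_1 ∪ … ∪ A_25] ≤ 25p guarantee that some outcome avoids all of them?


Union bound: P[∪_{i=1}^{25} A_i] ≤ Σ_i P[A_i] ≤ 25·p = 25·(1/150) = 1/6.
Numerically: 1/6 ≈ 0.1667.
Is 1/6 < 1? YES.
Since P[∪ A_i] ≤ 1/6 < 1, the complement has P[∩ A_i^c] ≥ 1 − 1/6 = 5/6 > 0, so some outcome avoids every A_i.

25·p = 1/6 ≈ 0.1667; existence CERTIFIED by the union bound.


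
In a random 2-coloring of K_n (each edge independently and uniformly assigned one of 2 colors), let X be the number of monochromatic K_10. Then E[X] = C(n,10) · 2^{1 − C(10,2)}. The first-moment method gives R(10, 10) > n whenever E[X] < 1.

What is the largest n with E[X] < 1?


We need C(n, 10) · 2^{1 − 45} < 1, i.e. C(n, 10) < 2^{45 − 1} = 17592186044416.
Check values of n near the boundary:
  n = 96: C(96, 10) = 11279926456656; 11279926456656 < 17592186044416? YES
  n = 97: C(97, 10) = 12576469727536; 12576469727536 < 17592186044416? YES
  n = 98: C(98, 10) = 14005614014756; 14005614014756 < 17592186044416? YES
  n = 99: C(99, 10) = 15579278510796; 15579278510796 < 17592186044416? YES
  n = 100: C(100, 10) = 17310309456440; 17310309456440 < 17592186044416? YES
  n = 101: C(101, 10) = 19212541264840; 19212541264840 < 17592186044416? NO
  n = 102: C(102, 10) = 21300860967540; 21300860967540 < 17592186044416? NO
The largest n with C(n, 10) < 17592186044416 is n = 100 (where E[X] = 2163788682055/2199023255552 ≈ 0.9839772). Hence R(10, 10) > 100, i.e. R(10, 10) ≥ 101.

Largest n = 100; hence R(10, 10) > 100.


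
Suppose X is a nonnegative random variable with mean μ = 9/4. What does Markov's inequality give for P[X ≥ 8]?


μ = E[X] = 9/4, a = 8.
Markov: P[X ≥ 8] ≤ μ/a = (9/4)/8 = 9/32.
Numerically: ≈ 0.281.
(Since a = 8 > μ = 2.250, the bound 9/32 is < 1 and informative.)

P[X ≥ 8] ≤ 9/32 ≈ 0.281.


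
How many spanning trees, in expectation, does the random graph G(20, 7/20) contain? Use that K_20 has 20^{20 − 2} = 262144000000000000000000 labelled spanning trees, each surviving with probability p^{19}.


K_20 has 20^{20 − 2} = 262144000000000000000000 labelled spanning trees.
For each such spanning tree H, let X_H = 1 if all 19 edges of H are present in G. Then P[X_H = 1] = p^{19} = (7/20)^{19} = 11398895185373143/5242880000000000000000000.
By linearity: E[X] = Σ_H E[X_H] = 262144000000000000000000 · p^{19} = 262144000000000000000000 · 11398895185373143/5242880000000000000000000 = 11398895185373143/20.
Numerically: E[X] ≈ 5.69945e+14.

E[X] = 262144000000000000000000 · (7/20)^{19} = 11398895185373143/20 ≈ 5.69945e+14.


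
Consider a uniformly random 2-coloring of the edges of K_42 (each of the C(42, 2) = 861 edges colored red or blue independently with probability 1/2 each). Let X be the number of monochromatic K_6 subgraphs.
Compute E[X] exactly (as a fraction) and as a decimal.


Let X = Σ_S X_S over the C(42, 6) = 5245786 subsets S of size 6, where X_S = 1 if the K_6 on S is monochromatic.
For a fixed S, the K_6 on S has C(6, 2) = 15 edges. P[all 15 edges red] = (1/2)^15, and likewise for blue, so P[monochromatic] = 2·(1/2)^15 = 2^{1 − 15} = 1/16384.
By linearity of expectation: E[X] = C(42, 6) · 2^{1 − 15} = 5245786 · 1/16384 = 2622893/8192.
Numerically: E[X] ≈ 320.1774.

E[X] = C(42,6)·2^(1−C(6,2)) = 2622893/8192 ≈ 320.1774.


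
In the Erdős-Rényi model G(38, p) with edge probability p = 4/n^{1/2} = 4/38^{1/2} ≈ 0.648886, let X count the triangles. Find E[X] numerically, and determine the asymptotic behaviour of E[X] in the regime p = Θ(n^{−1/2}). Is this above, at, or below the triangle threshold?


Number of potential triangles: C(38, 3) = 8436.
Each occurs with probability p³ ≈ (0.648886)³ ≈ 2.73215025e-01.
By linearity: E[X] = C(38, 3)·p³ ≈ 8436 · 2.73215025e-01 ≈ 2304.841951.
Since α = 1/2 < 1, p = c/n^{1/2} ≫ 1/n is above the triangle threshold p ~ 1/n. Asymptotically E[X] ~ (c³/6)·n^{3(1−α)} = (4³/6)·n^{1.5} → ∞; triangles are abundant w.h.p.

E[X] ≈ 2304.841951; in regime p = Θ(1/n^{1/2}) E[X] diverges (above the triangle threshold p ~ 1/n).


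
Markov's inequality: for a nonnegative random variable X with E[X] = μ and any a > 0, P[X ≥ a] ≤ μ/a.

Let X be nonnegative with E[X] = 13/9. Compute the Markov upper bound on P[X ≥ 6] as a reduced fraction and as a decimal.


μ = E[X] = 13/9, a = 6.
Markov: P[X ≥ 6] ≤ μ/a = (13/9)/6 = 13/54.
Numerically: ≈ 0.240741.
(Since a = 6 > μ = 1.444444, the bound 13/54 is < 1 and informative.)

P[X ≥ 6] ≤ 13/54 ≈ 0.240741.


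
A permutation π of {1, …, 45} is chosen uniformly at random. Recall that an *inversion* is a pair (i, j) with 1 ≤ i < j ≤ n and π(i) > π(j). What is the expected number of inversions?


Write X = Σ X_I over the C(45, 2) = 990 pairs i < j, with X_I the indicator of one inversion.
There are 990 indicators.
For each fixed pair i < j, the values π(i) and π(j) are two distinct elements of {1, …, 45} in uniformly random order; by symmetry P[π(i) > π(j)] = 1/2.
By linearity: E[X] = 990 · (1/2) = C(45, 2) · (1/2) = 990/2 = 495 ≈ 495.0000.

E[X] = 495 = 495.0000.


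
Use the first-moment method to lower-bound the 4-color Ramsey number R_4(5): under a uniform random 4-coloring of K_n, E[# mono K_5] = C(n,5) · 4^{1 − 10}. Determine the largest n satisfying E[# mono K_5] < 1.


We need C(n, 5) · 4^{1 − 10} < 1, i.e. C(n, 5) < 4^{10 − 1} = 262144.
Check values of n near the boundary:
  n = 29: C(29, 5) = 118755; 118755 < 262144? YES
  n = 30: C(30, 5) = 142506; 142506 < 262144? YES
  n = 31: C(31, 5) = 169911; 169911 < 262144? YES
  n = 32: C(32, 5) = 201376; 201376 < 262144? YES
  n = 33: C(33, 5) = 237336; 237336 < 262144? YES
  n = 34: C(34, 5) = 278256; 278256 < 262144? NO
  n = 35: C(35, 5) = 324632; 324632 < 262144? NO
The largest n with C(n, 5) < 262144 is n = 33 (where E[X] = 29667/32768 ≈ 0.905365). Hence R_4(5) > 33, i.e. R_4(5) ≥ 34.

Largest n = 33; hence R_4(5) > 33.


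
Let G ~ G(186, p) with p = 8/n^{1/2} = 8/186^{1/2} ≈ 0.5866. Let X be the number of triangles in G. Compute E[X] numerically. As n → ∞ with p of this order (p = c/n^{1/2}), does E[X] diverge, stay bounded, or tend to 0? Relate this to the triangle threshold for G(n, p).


Number of potential triangles: C(186, 3) = 1055240.
Each occurs with probability p³ ≈ (0.5866)³ ≈ 2.018369e-01.
By linearity: E[X] = C(186, 3)·p³ ≈ 1055240 · 2.018369e-01 ≈ 212986.3593.
Since α = 1/2 < 1, p = c/n^{1/2} ≫ 1/n is above the triangle threshold p ~ 1/n. Asymptotically E[X] ~ (c³/6)·n^{3(1−α)} = (8³/6)·n^{1.5} → ∞; triangles are abundant w.h.p.

E[X] ≈ 212986.3593; in regime p = Θ(1/n^{1/2}) E[X] diverges (above the triangle threshold p ~ 1/n).


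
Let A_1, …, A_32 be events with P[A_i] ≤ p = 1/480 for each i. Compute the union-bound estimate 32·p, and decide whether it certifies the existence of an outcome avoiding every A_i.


Union bound: P[∪_{i=1}^{32} A_i] ≤ Σ_i P[A_i] ≤ 32·p = 32·(1/480) = 1/15.
Numerically: 1/15 ≈ 0.067.
Is 1/15 < 1? YES.
Since P[∪ A_i] ≤ 1/15 < 1, the complement has P[∩ A_i^c] ≥ 1 − 1/15 = 14/15 > 0, so some outcome avoids every A_i.

32·p = 1/15 ≈ 0.067; existence CERTIFIED by the union bound.


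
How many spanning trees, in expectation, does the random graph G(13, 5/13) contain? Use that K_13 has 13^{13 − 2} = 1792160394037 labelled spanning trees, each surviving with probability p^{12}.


K_13 has 13^{13 − 2} = 1792160394037 labelled spanning trees.
For each such spanning tree H, let X_H = 1 if all 12 edges of H are present in G. Then P[X_H = 1] = p^{12} = (5/13)^{12} = 244140625/23298085122481.
Summing the indicators: E[X] = Σ_H E[X_H] = 1792160394037 · p^{12} = 1792160394037 · 244140625/23298085122481 = 244140625/13.
Numerically: E[X] ≈ 1.878e+07.

E[X] = 1792160394037 · (5/13)^{12} = 244140625/13 ≈ 1.878e+07.


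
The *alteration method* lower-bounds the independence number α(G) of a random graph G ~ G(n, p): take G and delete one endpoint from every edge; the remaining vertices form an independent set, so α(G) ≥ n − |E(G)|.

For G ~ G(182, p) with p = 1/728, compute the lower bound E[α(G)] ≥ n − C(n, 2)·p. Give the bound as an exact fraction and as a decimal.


E[|E(G)|] = C(182, 2)·p = 16471 · (1/728) = 181/8.
E[α(G)] ≥ n − E[|E(G)|] = 182 − 181/8 = 1275/8.
Numerically: ≈ 159.37500.
(This is only a lower bound; the true E[α(G)] may be larger.)

E[α(G)] ≥ 1275/8 ≈ 159.37500.


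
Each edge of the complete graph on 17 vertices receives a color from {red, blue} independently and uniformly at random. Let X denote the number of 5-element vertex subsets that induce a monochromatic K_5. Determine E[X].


Let X = Σ_S X_S over the C(17, 5) = 6188 subsets S of size 5, where X_S = 1 if the K_5 on S is monochromatic.
For a fixed S, the K_5 on S has C(5, 2) = 10 edges. P[all 10 edges red] = (1/2)^10, and likewise for blue, so P[monochromatic] = 2·(1/2)^10 = 2^{1 − 10} = 1/512.
By linearity of expectation: E[X] = C(17, 5) · 2^{1 − 10} = 6188 · 1/512 = 1547/128.
Numerically: E[X] ≈ 12.086.

E[X] = C(17,5)·2^(1−C(5,2)) = 1547/128 ≈ 12.086.


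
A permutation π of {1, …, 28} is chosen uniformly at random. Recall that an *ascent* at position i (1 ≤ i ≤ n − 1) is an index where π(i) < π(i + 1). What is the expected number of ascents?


Write X = Σ X_I over i = 1, …, 27, with X_I the indicator of one ascent.
There are 27 indicators.
For each fixed i, the pair (π(i), π(i+1)) is a uniformly random ordered pair of distinct values from {1, …, 28}; by symmetry P[π(i) < π(i+1)] = 1/2.
By linearity: E[X] = 27 · (1/2) = (28 − 1) · (1/2) = 27/2 ≈ 13.5000.

E[X] = 27/2 = 13.5000.


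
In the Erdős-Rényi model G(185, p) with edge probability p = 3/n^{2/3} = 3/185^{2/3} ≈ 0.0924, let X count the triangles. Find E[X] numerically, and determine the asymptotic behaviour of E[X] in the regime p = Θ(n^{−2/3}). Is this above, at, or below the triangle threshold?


Number of potential triangles: C(185, 3) = 1038220.
Each occurs with probability p³ ≈ (0.0924)³ ≈ 7.888970e-04.
By linearity: E[X] = C(185, 3)·p³ ≈ 1038220 · 7.888970e-04 ≈ 819.0486.
Since α = 2/3 < 1, p = c/n^{2/3} ≫ 1/n is above the triangle threshold p ~ 1/n. Asymptotically E[X] ~ (c³/6)·n^{3(1−α)} = (3³/6)·n^{1} → ∞; triangles are abundant w.h.p.

E[X] ≈ 819.0486; in regime p = Θ(1/n^{2/3}) E[X] diverges (above the triangle threshold p ~ 1/n).


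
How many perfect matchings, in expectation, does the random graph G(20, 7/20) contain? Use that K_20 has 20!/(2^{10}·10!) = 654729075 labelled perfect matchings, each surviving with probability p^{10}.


K_20 has 20!/(2^{10}·10!) = 654729075 labelled perfect matchings.
For each such perfect matching H, let X_H = 1 if all 10 edges of H are present in G. Then P[X_H = 1] = p^{10} = (7/20)^{10} = 282475249/10240000000000.
Summing the indicators: E[X] = Σ_H E[X_H] = 654729075 · p^{10} = 654729075 · 282475249/10240000000000 = 7397790339526587/409600000000.
Numerically: E[X] ≈ 18061.

E[X] = 654729075 · (7/20)^{10} = 7397790339526587/409600000000 ≈ 18061.


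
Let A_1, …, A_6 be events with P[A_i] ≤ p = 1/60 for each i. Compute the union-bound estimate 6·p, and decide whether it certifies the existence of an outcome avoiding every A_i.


Union bound: P[∪_{i=1}^{6} A_i] ≤ Σ_i P[A_i] ≤ 6·p = 6·(1/60) = 1/10.
Numerically: 1/10 ≈ 0.100000.
Is 1/10 < 1? YES.
Since P[∪ A_i] ≤ 1/10 < 1, the complement has P[∩ A_i^c] ≥ 1 − 1/10 = 9/10 > 0, so some outcome avoids every A_i.

6·p = 1/10 ≈ 0.100000; existence CERTIFIED by the union bound.


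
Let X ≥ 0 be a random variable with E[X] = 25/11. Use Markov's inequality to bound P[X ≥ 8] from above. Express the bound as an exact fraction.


μ = E[X] = 25/11, a = 8.
Markov: P[X ≥ 8] ≤ μ/a = (25/11)/8 = 25/88.
Numerically: ≈ 0.284091.
(Since a = 8 > μ = 2.272727, the bound 25/88 is < 1 and informative.)

P[X ≥ 8] ≤ 25/88 ≈ 0.284091.


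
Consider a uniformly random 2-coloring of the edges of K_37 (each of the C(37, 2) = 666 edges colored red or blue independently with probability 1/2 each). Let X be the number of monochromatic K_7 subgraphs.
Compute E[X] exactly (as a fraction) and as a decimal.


Let X = Σ_S X_S over the C(37, 7) = 10295472 subsets S of size 7, where X_S = 1 if the K_7 on S is monochromatic.
For a fixed S, the K_7 on S has C(7, 2) = 21 edges. P[all 21 edges red] = (1/2)^21, and likewise for blue, so P[monochromatic] = 2·(1/2)^21 = 2^{1 − 21} = 1/1048576.
By linearity of expectation: E[X] = C(37, 7) · 2^{1 − 21} = 10295472 · 1/1048576 = 643467/65536.
Numerically: E[X] ≈ 9.818527.

E[X] = C(37,7)·2^(1−C(7,2)) = 643467/65536 ≈ 9.818527.


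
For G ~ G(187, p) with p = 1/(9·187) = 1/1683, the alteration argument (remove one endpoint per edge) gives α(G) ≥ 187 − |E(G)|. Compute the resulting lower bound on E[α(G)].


E[|E(G)|] = C(187, 2)·p = 17391 · (1/1683) = 31/3.
E[α(G)] ≥ n − E[|E(G)|] = 187 − 31/3 = 530/3.
Numerically: ≈ 176.666667.
(This is only a lower bound; the true E[α(G)] may be larger.)

E[α(G)] ≥ 530/3 ≈ 176.666667.


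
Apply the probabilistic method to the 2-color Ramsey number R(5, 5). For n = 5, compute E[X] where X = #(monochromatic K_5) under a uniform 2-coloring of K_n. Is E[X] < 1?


E[X] = C(5, 5) · 2^{1 − 10} = 1 · 2^{−9} = 1/512.
As a reduced fraction: E[X] = 1/512 ≈ 0.0019531.
Is E[X] < 1? YES.
Since E[X] < 1, there exists a 2-coloring of K_{5} with no monochromatic K_5; hence R(5, 5) > 5.

E[X] = 1/512 ≈ 0.0019531; E[X] < 1, so R(5, 5) > 5.


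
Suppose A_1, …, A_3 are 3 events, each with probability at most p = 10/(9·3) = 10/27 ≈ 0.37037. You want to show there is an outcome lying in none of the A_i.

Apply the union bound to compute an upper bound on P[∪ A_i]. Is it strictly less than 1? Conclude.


Union bound: P[∪_{i=1}^{3} A_i] ≤ Σ_i P[A_i] ≤ 3·p = 3·(10/27) = 10/9.
Numerically: 10/9 ≈ 1.11111.
Is 10/9 < 1? NO.
Since the bound 10/9 is ≥ 1, the union bound is uninformative here; it does NOT by itself certify existence.

3·p = 10/9 ≈ 1.11111; existence NOT certified by the union bound.


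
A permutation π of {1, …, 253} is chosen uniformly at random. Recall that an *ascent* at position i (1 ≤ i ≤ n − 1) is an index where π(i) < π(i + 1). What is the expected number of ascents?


Write X = Σ X_I over i = 1, …, 252, with X_I the indicator of one ascent.
There are 252 indicators.
For each fixed i, the pair (π(i), π(i+1)) is a uniformly random ordered pair of distinct values from {1, …, 253}; by symmetry P[π(i) < π(i+1)] = 1/2.
By linearity: E[X] = 252 · (1/2) = (253 − 1) · (1/2) = 126 ≈ 126.000.

E[X] = 126 = 126.000.


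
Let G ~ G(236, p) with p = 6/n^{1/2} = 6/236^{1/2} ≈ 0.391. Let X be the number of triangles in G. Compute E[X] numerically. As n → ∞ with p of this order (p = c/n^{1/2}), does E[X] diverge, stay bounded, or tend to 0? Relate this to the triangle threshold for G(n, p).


Number of potential triangles: C(236, 3) = 2162940.
Each occurs with probability p³ ≈ (0.391)³ ≈ 5.95780e-02.
By linearity: E[X] = C(236, 3)·p³ ≈ 2162940 · 5.95780e-02 ≈ 128863.588.
Since α = 1/2 < 1, p = c/n^{1/2} ≫ 1/n is above the triangle threshold p ~ 1/n. Asymptotically E[X] ~ (c³/6)·n^{3(1−α)} = (6³/6)·n^{1.5} → ∞; triangles are abundant w.h.p.

E[X] ≈ 128863.588; in regime p = Θ(1/n^{1/2}) E[X] diverges (above the triangle threshold p ~ 1/n).


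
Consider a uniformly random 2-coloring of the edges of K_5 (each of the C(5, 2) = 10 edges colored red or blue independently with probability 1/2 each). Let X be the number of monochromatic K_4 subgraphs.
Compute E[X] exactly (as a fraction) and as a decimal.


Let X = Σ_S X_S over the C(5, 4) = 5 subsets S of size 4, where X_S = 1 if the K_4 on S is monochromatic.
For a fixed S, the K_4 on S has C(4, 2) = 6 edges. P[all 6 edges red] = (1/2)^6, and likewise for blue, so P[monochromatic] = 2·(1/2)^6 = 2^{1 − 6} = 1/32.
By linearity of expectation: E[X] = C(5, 4) · 2^{1 − 6} = 5 · 1/32 = 5/32.
Numerically: E[X] ≈ 0.156.

E[X] = C(5,4)·2^(1−C(4,2)) = 5/32 ≈ 0.156.


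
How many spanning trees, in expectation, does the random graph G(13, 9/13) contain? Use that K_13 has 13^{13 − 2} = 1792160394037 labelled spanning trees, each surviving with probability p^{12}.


K_13 has 13^{13 − 2} = 1792160394037 labelled spanning trees.
For each such spanning tree H, let X_H = 1 if all 12 edges of H are present in G. Then P[X_H = 1] = p^{12} = (9/13)^{12} = 282429536481/23298085122481.
By linearity: E[X] = Σ_H E[X_H] = 1792160394037 · p^{12} = 1792160394037 · 282429536481/23298085122481 = 282429536481/13.
Numerically: E[X] ≈ 2.1725e+10.

E[X] = 1792160394037 · (9/13)^{12} = 282429536481/13 ≈ 2.1725e+10.


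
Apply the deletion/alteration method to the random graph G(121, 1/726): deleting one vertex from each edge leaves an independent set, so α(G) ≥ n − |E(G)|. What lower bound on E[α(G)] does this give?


E[|E(G)|] = C(121, 2)·p = 7260 · (1/726) = 10.
E[α(G)] ≥ n − E[|E(G)|] = 121 − 10 = 111.
Numerically: ≈ 111.00000.
(This is only a lower bound; the true E[α(G)] may be larger.)

E[α(G)] ≥ 111 ≈ 111.00000.


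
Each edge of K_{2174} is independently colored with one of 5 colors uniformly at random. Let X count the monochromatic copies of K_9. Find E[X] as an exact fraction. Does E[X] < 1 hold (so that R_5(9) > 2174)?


E[X] = C(2174, 9) · 5^{1 − 36} = 2940165687188920530702934 · 5^{−35} = 2940165687188920530702934/2910383045673370361328125.
As a reduced fraction: E[X] = 2940165687188920530702934/2910383045673370361328125 ≈ 1.0102332.
Is E[X] < 1? NO.
Since E[X] ≥ 1, the first-moment bound is inconclusive at n = 2174; it does NOT by itself certify R_5(9) > 2174.

E[X] = 2940165687188920530702934/2910383045673370361328125 ≈ 1.0102332; E[X] ≥ 1; first-moment method inconclusive here.


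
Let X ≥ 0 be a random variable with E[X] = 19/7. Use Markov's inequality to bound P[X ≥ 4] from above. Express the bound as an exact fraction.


μ = E[X] = 19/7, a = 4.
Markov: P[X ≥ 4] ≤ μ/a = (19/7)/4 = 19/28.
Numerically: ≈ 0.6786.
(Since a = 4 > μ = 2.7143, the bound 19/28 is < 1 and informative.)

P[X ≥ 4] ≤ 19/28 ≈ 0.6786.


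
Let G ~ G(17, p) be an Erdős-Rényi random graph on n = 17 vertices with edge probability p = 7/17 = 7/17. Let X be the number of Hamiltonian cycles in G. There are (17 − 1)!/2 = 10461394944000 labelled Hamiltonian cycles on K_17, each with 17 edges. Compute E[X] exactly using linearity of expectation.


K_17 has (17 − 1)!/2 = 10461394944000 labelled Hamiltonian cycles.
For each such Hamiltonian cycle H, let X_H = 1 if all 17 edges of H are present in G. Then P[X_H = 1] = p^{17} = (7/17)^{17} = 232630513987207/827240261886336764177.
Summing the indicators: E[X] = Σ_H E[X_H] = 10461394944000 · p^{17} = 10461394944000 · 232630513987207/827240261886336764177 = 2433639682845888590481408000/827240261886336764177.
Numerically: E[X] ≈ 2.9419e+06.

E[X] = 10461394944000 · (7/17)^{17} = 2433639682845888590481408000/827240261886336764177 ≈ 2.9419e+06.


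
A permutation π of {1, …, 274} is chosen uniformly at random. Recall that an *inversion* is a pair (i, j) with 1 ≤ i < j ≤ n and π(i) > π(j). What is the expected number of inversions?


Write X = Σ X_I over the C(274, 2) = 37401 pairs i < j, with X_I the indicator of one inversion.
There are 37401 indicators.
For each fixed pair i < j, the values π(i) and π(j) are two distinct elements of {1, …, 274} in uniformly random order; by symmetry P[π(i) > π(j)] = 1/2.
By linearity: E[X] = 37401 · (1/2) = C(274, 2) · (1/2) = 37401/2 = 37401/2 ≈ 18700.50000.

E[X] = 37401/2 = 18700.50000.


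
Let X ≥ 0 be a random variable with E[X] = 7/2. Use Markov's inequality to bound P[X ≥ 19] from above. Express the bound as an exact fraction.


μ = E[X] = 7/2, a = 19.
Markov: P[X ≥ 19] ≤ μ/a = (7/2)/19 = 7/38.
Numerically: ≈ 0.1842.
(Since a = 19 > μ = 3.5000, the bound 7/38 is < 1 and informative.)

P[X ≥ 19] ≤ 7/38 ≈ 0.1842.


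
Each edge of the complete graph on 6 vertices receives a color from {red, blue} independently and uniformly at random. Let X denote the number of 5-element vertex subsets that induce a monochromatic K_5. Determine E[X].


Let X = Σ_S X_S over the C(6, 5) = 6 subsets S of size 5, where X_S = 1 if the K_5 on S is monochromatic.
For a fixed S, the K_5 on S has C(5, 2) = 10 edges. P[all 10 edges red] = (1/2)^10, and likewise for blue, so P[monochromatic] = 2·(1/2)^10 = 2^{1 − 10} = 1/512.
By linearity of expectation: E[X] = C(6, 5) · 2^{1 − 10} = 6 · 1/512 = 3/256.
Numerically: E[X] ≈ 0.0117.

E[X] = C(6,5)·2^(1−C(5,2)) = 3/256 ≈ 0.0117.


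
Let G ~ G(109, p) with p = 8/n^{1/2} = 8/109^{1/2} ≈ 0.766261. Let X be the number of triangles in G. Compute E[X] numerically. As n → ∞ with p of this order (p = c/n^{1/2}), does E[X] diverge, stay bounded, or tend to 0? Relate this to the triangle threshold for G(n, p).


Number of potential triangles: C(109, 3) = 209934.
Each occurs with probability p³ ≈ (0.766261)³ ≈ 4.49914732e-01.
By linearity: E[X] = C(109, 3)·p³ ≈ 209934 · 4.49914732e-01 ≈ 94452.399377.
Since α = 1/2 < 1, p = c/n^{1/2} ≫ 1/n is above the triangle threshold p ~ 1/n. Asymptotically E[X] ~ (c³/6)·n^{3(1−α)} = (8³/6)·n^{1.5} → ∞; triangles are abundant w.h.p.

E[X] ≈ 94452.399377; in regime p = Θ(1/n^{1/2}) E[X] diverges (above the triangle threshold p ~ 1/n).


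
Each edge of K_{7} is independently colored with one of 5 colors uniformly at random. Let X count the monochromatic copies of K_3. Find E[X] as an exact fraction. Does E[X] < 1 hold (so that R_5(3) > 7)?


E[X] = C(7, 3) · 5^{1 − 3} = 35 · 5^{−2} = 35/25.
As a reduced fraction: E[X] = 7/5 ≈ 1.40000.
Is E[X] < 1? NO.
Since E[X] ≥ 1, the first-moment bound is inconclusive at n = 7; it does NOT by itself certify R_5(3) > 7.

E[X] = 7/5 ≈ 1.40000; E[X] ≥ 1; first-moment method inconclusive here.


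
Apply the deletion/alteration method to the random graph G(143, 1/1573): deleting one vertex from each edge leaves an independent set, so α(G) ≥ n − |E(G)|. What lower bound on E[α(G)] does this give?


E[|E(G)|] = C(143, 2)·p = 10153 · (1/1573) = 71/11.
E[α(G)] ≥ n − E[|E(G)|] = 143 − 71/11 = 1502/11.
Numerically: ≈ 136.5455.
(This is only a lower bound; the true E[α(G)] may be larger.)

E[α(G)] ≥ 1502/11 ≈ 136.5455.


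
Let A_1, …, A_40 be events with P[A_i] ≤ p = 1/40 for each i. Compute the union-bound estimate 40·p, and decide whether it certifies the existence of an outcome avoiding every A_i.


Union bound: P[∪_{i=1}^{40} A_i] ≤ Σ_i P[A_i] ≤ 40·p = 40·(1/40) = 1.
Numerically: 1 ≈ 1.0000000.
Is 1 < 1? NO.
Since the bound 1 is ≥ 1, the union bound is uninformative here; it does NOT by itself certify existence.

40·p = 1 ≈ 1.0000000; existence NOT certified by the union bound.


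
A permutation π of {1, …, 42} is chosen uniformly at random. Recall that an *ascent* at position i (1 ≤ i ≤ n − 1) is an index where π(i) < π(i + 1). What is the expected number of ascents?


Write X = Σ X_I over i = 1, …, 41, with X_I the indicator of one ascent.
There are 41 indicators.
For each fixed i, the pair (π(i), π(i+1)) is a uniformly random ordered pair of distinct values from {1, …, 42}; by symmetry P[π(i) < π(i+1)] = 1/2.
By linearity: E[X] = 41 · (1/2) = (42 − 1) · (1/2) = 41/2 ≈ 20.5000.

E[X] = 41/2 = 20.5000.


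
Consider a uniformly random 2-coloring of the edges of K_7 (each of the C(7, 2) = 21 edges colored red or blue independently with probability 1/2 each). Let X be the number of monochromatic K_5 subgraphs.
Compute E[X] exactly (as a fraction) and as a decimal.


Let X = Σ_S X_S over the C(7, 5) = 21 subsets S of size 5, where X_S = 1 if the K_5 on S is monochromatic.
For a fixed S, the K_5 on S has C(5, 2) = 10 edges. P[all 10 edges red] = (1/2)^10, and likewise for blue, so P[monochromatic] = 2·(1/2)^10 = 2^{1 − 10} = 1/512.
By linearity of expectation: E[X] = C(7, 5) · 2^{1 − 10} = 21 · 1/512 = 21/512.
Numerically: E[X] ≈ 0.0410.

E[X] = C(7,5)·2^(1−C(5,2)) = 21/512 ≈ 0.0410.


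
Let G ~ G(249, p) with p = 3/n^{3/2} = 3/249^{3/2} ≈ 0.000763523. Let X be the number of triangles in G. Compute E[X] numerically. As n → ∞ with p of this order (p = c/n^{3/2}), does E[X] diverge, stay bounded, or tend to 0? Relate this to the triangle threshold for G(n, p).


Number of potential triangles: C(249, 3) = 2542124.
Each occurs with probability p³ ≈ (0.000763523)³ ≈ 4.45109335e-10.
By linearity: E[X] = C(249, 3)·p³ ≈ 2542124 · 4.45109335e-10 ≈ 0.001132.
Since α = 3/2 > 1, p = c/n^{3/2} = o(1/n) is below the triangle threshold p ~ 1/n. Asymptotically E[X] ~ (c³/6)·n^{3(1−α)} = (3³/6)·n^{-1.5} → 0, so by Markov's inequality G has no triangles w.h.p.

E[X] ≈ 0.001132; in regime p = Θ(1/n^{3/2}) E[X] tends to 0 (below the triangle threshold p ~ 1/n).
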